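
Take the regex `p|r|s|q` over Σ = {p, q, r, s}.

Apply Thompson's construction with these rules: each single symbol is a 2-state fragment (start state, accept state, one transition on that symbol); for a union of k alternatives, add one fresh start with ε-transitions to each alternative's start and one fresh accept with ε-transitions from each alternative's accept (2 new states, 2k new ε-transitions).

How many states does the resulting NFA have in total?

10

Per subexpression:
Each of the 4 symbol leaves contributes a 2-state fragment.
  p|r|s|q = 10 states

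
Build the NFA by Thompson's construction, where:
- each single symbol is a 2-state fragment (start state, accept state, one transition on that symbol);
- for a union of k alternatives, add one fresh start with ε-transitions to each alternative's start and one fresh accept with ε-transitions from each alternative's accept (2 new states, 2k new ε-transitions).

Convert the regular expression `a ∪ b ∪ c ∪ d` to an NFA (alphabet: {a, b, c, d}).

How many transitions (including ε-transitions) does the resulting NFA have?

12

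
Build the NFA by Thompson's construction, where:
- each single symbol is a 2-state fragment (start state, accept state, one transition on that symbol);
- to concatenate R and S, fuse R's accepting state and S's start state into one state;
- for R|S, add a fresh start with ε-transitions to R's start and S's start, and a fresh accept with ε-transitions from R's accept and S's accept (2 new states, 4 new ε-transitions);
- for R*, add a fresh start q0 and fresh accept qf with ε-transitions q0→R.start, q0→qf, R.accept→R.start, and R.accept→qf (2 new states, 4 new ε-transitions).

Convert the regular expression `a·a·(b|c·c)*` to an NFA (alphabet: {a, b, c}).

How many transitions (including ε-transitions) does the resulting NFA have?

Per subexpression:
Each of the 5 symbol leaves contributes 1 transition (1 symbol, 0 ε).
  c·c = 2 transitions (2 symbol, 0 ε)
  b|c·c = 7 transitions (3 symbol, 4 ε)
  (b|c·c)* = 11 transitions (3 symbol, 8 ε)
  a·a·(b|c·c)* = 13 transitions (5 symbol, 8 ε)

13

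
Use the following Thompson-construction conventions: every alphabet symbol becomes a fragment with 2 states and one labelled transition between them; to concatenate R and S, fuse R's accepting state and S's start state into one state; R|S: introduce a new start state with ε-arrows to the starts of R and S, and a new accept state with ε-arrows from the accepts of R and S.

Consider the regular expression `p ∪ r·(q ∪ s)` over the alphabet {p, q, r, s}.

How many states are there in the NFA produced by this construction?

11

Per subexpression:
Each of the 4 symbol leaves contributes a 2-state fragment.
  q ∪ s : 6 states
  r·(q ∪ s) : 7 states
  p ∪ r·(q ∪ s) : 11 states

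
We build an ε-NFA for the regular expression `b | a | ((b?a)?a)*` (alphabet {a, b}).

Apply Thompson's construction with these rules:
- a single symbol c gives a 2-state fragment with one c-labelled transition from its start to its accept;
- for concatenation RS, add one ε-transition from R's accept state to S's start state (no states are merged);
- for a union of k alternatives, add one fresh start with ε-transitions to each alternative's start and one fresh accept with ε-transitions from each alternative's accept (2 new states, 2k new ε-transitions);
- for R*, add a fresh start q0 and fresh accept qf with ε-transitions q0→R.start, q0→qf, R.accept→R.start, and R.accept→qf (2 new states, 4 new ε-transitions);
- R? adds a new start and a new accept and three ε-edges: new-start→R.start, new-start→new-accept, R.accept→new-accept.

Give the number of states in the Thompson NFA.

18

By structural recursion:
Each of the 5 symbol leaves contributes a 2-state fragment.
  b? : 4 states
  b?a : 6 states
  (b?a)? : 8 states
  (b?a)?a : 10 states
  ((b?a)?a)* : 12 states
  b | a | ((b?a)?a)* : 18 states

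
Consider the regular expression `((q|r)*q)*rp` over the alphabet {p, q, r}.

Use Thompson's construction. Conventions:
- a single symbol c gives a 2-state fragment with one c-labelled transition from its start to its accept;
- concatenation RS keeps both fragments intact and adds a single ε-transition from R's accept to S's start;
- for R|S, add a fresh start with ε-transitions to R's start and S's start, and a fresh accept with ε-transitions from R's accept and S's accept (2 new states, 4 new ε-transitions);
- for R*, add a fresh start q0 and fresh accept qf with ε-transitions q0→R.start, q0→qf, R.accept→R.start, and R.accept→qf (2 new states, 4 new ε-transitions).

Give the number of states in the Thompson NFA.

Per subexpression:
Each of the 5 symbol leaves contributes a 2-state fragment.
  q|r — 6 states
  (q|r)* — 8 states
  (q|r)*q — 10 states
  ((q|r)*q)* — 12 states
  ((q|r)*q)*rp — 16 states

16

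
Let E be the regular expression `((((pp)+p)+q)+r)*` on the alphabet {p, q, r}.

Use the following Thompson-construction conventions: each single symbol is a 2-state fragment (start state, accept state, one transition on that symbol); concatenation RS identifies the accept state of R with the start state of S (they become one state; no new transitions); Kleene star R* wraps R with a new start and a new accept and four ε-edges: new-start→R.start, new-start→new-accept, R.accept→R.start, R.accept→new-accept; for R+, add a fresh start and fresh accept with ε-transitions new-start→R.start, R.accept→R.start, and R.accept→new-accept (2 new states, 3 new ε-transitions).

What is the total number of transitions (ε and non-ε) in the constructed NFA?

18

Per subexpression:
Each of the 5 symbol leaves contributes 1 transition (1 symbol, 0 ε).
  pp → 2 transitions (2 symbol, 0 ε)
  (pp)+ → 5 transitions (2 symbol, 3 ε)
  (pp)+p → 6 transitions (3 symbol, 3 ε)
  ((pp)+p)+ → 9 transitions (3 symbol, 6 ε)
  ((pp)+p)+q → 10 transitions (4 symbol, 6 ε)
  (((pp)+p)+q)+ → 13 transitions (4 symbol, 9 ε)
  (((pp)+p)+q)+r → 14 transitions (5 symbol, 9 ε)
  ((((pp)+p)+q)+r)* → 18 transitions (5 symbol, 13 ε)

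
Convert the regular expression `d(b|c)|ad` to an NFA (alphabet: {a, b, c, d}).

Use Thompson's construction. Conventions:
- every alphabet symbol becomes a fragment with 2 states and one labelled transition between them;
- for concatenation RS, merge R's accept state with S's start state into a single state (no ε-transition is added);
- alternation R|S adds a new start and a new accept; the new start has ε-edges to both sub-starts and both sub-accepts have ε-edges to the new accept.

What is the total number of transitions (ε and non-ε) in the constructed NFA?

Per subexpression:
Each of the 5 symbol leaves contributes 1 transition (1 symbol, 0 ε).
  b|c → 6 transitions (2 symbol, 4 ε)
  d(b|c) → 7 transitions (3 symbol, 4 ε)
  ad → 2 transitions (2 symbol, 0 ε)
  d(b|c)|ad → 13 transitions (5 symbol, 8 ε)

13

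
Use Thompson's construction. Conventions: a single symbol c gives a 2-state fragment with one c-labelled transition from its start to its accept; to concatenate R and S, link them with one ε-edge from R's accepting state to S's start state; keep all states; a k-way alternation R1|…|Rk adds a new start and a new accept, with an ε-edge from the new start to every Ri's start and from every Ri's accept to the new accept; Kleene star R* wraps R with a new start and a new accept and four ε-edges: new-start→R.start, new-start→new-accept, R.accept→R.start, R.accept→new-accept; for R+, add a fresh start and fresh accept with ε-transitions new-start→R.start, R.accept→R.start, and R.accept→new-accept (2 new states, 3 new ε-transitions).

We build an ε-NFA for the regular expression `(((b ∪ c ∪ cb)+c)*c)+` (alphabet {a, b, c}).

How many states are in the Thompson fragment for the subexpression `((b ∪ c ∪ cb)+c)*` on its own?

Fragment for `((b ∪ c ∪ cb)+c)*`:
Each of the 5 symbol leaves contributes a 2-state fragment.
  cb → 4 states
  b ∪ c ∪ cb → 10 states
  (b ∪ c ∪ cb)+ → 12 states
  (b ∪ c ∪ cb)+c → 14 states
  ((b ∪ c ∪ cb)+c)* → 16 states

16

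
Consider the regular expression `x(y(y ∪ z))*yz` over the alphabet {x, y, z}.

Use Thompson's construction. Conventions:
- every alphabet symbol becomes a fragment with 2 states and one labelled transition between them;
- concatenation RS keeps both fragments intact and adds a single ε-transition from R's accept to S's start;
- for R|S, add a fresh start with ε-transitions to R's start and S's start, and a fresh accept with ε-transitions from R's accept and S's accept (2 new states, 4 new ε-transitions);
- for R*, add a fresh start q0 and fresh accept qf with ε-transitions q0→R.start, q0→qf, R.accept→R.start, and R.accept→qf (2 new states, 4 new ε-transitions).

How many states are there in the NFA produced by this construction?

16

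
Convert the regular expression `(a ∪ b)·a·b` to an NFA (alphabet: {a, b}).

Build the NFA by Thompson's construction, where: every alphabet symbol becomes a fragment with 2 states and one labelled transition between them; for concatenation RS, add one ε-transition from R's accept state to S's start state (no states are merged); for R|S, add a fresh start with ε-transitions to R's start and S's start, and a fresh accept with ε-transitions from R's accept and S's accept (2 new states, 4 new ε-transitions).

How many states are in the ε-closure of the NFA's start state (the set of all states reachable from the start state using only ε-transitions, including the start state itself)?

Compute the ε-closure size of each fragment's start state recursively; a symbol fragment's start has no outgoing ε-edge, so its closure is just itself (size 1).
  a ∪ b → C = 1 + 1 + 1 = 3 (the new accept is not ε-reachable since no branch accepts ε)
  (a ∪ b)·a·b → C equals the left operand's closure size = 3 (its accept is not ε-reachable, so the closure stops there)

3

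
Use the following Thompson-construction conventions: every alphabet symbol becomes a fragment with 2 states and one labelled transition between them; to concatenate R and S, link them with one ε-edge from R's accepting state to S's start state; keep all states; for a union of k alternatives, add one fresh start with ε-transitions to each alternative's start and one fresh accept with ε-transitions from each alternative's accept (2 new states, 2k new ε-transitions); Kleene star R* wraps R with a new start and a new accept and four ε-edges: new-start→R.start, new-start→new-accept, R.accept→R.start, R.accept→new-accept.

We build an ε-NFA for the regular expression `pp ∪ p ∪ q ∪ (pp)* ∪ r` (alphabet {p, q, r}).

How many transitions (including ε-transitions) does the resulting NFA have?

23

Building bottom-up:
Each of the 7 symbol leaves contributes 1 transition (1 symbol, 0 ε).
  pp = 3 transitions (2 symbol, 1 ε)
  pp = 3 transitions (2 symbol, 1 ε)
  (pp)* = 7 transitions (2 symbol, 5 ε)
  pp ∪ p ∪ q ∪ (pp)* ∪ r = 23 transitions (7 symbol, 16 ε)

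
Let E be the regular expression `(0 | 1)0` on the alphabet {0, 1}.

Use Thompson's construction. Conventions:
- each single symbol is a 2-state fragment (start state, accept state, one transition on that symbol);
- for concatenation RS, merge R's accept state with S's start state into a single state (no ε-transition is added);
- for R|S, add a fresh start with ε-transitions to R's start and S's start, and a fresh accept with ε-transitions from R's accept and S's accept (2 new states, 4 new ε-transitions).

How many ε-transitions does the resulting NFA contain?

4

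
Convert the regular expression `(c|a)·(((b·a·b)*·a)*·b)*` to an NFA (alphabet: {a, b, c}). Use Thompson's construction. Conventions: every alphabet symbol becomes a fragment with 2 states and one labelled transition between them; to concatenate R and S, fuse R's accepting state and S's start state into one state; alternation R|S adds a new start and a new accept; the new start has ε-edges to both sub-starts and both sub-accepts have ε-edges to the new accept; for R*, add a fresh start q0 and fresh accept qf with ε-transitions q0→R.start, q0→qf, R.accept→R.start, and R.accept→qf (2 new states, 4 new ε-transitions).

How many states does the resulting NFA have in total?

17

Building bottom-up:
Each of the 7 symbol leaves contributes a 2-state fragment.
  c|a : 6 states
  b·a·b : 4 states
  (b·a·b)* : 6 states
  (b·a·b)*·a : 7 states
  ((b·a·b)*·a)* : 9 states
  ((b·a·b)*·a)*·b : 10 states
  (((b·a·b)*·a)*·b)* : 12 states
  (c|a)·(((b·a·b)*·a)*·b)* : 17 states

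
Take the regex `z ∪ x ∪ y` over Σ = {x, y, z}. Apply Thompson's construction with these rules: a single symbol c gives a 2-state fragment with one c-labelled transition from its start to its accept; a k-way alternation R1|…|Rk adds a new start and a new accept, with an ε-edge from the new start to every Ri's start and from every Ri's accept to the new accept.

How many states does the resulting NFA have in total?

Bottom-up over the parse tree:
Each of the 3 symbol leaves contributes a 2-state fragment.
  z ∪ x ∪ y → 8 states

8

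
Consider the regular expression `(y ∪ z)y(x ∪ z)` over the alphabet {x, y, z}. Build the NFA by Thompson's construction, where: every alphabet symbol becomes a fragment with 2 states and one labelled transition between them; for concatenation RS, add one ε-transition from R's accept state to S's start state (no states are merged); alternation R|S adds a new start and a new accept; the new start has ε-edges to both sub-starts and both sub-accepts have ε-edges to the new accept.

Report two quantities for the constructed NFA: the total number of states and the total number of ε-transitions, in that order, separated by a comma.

14, 10

Recursing over subexpressions:
Each of the 5 symbol leaves contributes 2 states and 0 ε-transitions.
  y ∪ z → 6 states, 4 ε-transitions
  x ∪ z → 6 states, 4 ε-transitions
  (y ∪ z)y(x ∪ z) → 14 states, 10 ε-transitions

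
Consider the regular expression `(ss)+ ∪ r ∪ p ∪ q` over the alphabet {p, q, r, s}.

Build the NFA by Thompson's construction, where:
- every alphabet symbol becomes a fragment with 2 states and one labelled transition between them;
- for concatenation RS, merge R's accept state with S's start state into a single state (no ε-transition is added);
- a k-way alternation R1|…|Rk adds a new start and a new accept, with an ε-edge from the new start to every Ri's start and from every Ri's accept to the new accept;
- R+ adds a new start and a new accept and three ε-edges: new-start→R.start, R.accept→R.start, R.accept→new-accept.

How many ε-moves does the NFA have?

11

Recursing over subexpressions:
Each of the 5 symbol leaves contributes 0 ε-transitions.
  ss — 0 ε-transitions
  (ss)+ — 3 ε-transitions
  (ss)+ ∪ r ∪ p ∪ q — 11 ε-transitions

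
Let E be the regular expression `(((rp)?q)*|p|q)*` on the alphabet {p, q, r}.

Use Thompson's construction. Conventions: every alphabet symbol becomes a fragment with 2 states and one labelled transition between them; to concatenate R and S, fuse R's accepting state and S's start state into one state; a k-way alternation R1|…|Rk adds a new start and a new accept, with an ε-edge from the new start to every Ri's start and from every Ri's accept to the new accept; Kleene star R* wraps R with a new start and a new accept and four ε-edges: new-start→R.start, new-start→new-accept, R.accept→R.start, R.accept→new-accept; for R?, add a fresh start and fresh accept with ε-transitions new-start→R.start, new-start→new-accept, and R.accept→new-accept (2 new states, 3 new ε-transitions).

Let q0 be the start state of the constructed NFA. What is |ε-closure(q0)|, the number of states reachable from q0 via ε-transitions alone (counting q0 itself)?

11

Compute the ε-closure size of each fragment's start state recursively; a symbol fragment's start has no outgoing ε-edge, so its closure is just itself (size 1).
  rp : C equals the left operand's closure size = 1 (its accept is not ε-reachable, so the closure stops there)
  (rp)? : new start has ε-edges to the inner start and to the new accept, so C = 2 + 1 = 3
  (rp)?q : C = 3 + (1−1) = 3 (closure spills across the concat boundary because the left factor accepts ε)
  ((rp)?q)* : the star's fresh start ε-reaches both the body's start and the fresh accept: C = 2 + 3 = 5
  ((rp)?q)*|p|q : C = 1 (new start) + (5 + 1 + 1) + 1 (new accept, since some branch ε-reaches its own accept) = 9
  (((rp)?q)*|p|q)* : C = 1 (new start) + 9 (body) + 1 (new accept) = 11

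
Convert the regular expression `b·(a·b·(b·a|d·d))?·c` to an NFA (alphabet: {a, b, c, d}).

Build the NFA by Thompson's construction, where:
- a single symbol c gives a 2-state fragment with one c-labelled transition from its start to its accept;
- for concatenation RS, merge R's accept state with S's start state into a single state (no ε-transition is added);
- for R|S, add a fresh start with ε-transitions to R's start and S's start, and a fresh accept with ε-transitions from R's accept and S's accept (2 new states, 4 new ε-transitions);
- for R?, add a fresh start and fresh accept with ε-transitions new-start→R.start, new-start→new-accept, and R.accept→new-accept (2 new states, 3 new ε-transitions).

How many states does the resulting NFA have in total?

14

Building bottom-up:
Each of the 8 symbol leaves contributes a 2-state fragment.
  b·a = 3 states
  d·d = 3 states
  b·a|d·d = 8 states
  a·b·(b·a|d·d) = 10 states
  (a·b·(b·a|d·d))? = 12 states
  b·(a·b·(b·a|d·d))?·c = 14 states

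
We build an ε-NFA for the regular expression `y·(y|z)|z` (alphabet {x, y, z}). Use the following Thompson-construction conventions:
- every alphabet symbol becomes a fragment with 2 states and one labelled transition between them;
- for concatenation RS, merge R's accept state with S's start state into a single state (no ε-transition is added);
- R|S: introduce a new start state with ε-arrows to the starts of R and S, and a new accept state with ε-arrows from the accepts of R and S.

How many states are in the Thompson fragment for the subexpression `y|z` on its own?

6

Fragment for `y|z`:
Each of the 2 symbol leaves contributes a 2-state fragment.
  y|z = 6 states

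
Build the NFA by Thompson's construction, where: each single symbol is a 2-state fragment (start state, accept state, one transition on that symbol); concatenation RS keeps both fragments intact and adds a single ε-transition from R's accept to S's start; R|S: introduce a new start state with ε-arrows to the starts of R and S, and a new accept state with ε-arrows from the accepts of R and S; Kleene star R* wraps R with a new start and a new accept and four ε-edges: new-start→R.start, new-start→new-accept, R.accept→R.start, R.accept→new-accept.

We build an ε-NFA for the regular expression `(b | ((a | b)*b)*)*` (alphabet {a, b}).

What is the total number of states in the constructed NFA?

Bottom-up over the parse tree:
Each of the 4 symbol leaves contributes a 2-state fragment.
  a | b = 6 states
  (a | b)* = 8 states
  (a | b)*b = 10 states
  ((a | b)*b)* = 12 states
  b | ((a | b)*b)* = 16 states
  (b | ((a | b)*b)*)* = 18 states

18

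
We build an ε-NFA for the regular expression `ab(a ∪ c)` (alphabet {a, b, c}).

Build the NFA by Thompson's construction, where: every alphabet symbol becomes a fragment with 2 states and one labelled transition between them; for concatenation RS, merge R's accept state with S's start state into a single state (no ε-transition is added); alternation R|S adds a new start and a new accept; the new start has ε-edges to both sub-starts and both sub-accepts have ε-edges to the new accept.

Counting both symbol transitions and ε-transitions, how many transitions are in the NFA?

8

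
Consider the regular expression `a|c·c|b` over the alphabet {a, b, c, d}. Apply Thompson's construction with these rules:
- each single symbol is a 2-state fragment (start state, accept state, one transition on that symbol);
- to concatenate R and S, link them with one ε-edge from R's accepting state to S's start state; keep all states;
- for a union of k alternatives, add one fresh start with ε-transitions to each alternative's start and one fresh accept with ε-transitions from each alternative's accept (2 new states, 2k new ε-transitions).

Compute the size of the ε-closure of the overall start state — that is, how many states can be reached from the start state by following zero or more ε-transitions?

Work bottom-up. For each fragment F, track |ε-closure(F.start)| and whether F's accept lies in that closure (i.e. whether F accepts ε). A single-symbol fragment has closure size 1 and does not accept ε.
  c·c — same as the first factor's closure: |closure| = 1
  a|c·c|b — new start ε-reaches every alternative's start; none of them accept ε, so the new accept is not reached: |closure| = 1 + 1 + 1 + 1 = 4

4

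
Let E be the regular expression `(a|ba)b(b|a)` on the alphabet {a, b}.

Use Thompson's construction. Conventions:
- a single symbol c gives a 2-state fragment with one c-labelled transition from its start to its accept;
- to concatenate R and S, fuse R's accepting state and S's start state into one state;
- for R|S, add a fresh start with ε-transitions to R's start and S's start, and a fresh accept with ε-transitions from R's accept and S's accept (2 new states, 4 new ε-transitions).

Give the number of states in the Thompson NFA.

13

Recursing over subexpressions:
Each of the 6 symbol leaves contributes a 2-state fragment.
  ba → 3 states
  a|ba → 7 states
  b|a → 6 states
  (a|ba)b(b|a) → 13 states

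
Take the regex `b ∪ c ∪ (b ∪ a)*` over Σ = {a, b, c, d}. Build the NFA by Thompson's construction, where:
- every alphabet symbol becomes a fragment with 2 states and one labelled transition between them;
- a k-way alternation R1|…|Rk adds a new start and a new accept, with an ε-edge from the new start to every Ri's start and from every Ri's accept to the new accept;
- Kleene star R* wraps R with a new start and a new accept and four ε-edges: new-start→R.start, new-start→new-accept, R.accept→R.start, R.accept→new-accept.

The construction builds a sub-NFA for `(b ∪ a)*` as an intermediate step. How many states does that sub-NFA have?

Fragment for `(b ∪ a)*`:
Each of the 2 symbol leaves contributes a 2-state fragment.
  b ∪ a : 6 states
  (b ∪ a)* : 8 states

8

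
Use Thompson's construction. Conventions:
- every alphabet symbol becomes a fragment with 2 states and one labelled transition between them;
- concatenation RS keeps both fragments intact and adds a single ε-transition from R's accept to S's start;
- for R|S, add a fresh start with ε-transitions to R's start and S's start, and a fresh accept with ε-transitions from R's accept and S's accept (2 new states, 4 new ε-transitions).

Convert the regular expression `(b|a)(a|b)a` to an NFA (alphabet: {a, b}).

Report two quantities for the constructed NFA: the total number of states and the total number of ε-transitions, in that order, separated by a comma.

14, 10

Bottom-up over the parse tree:
Each of the 5 symbol leaves contributes 2 states and 0 ε-transitions.
  b|a : 6 states, 4 ε-transitions
  a|b : 6 states, 4 ε-transitions
  (b|a)(a|b)a : 14 states, 10 ε-transitions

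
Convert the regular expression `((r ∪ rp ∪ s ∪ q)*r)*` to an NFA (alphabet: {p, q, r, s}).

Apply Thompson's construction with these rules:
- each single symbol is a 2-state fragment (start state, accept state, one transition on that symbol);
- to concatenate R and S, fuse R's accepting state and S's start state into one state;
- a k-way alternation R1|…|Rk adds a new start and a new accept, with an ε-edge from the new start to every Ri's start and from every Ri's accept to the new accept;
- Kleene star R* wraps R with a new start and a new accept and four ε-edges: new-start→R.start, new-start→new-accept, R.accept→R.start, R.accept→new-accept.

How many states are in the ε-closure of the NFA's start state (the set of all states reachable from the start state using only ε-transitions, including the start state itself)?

Let C(F) = |ε-closure(F.start)| within fragment F, and note whether F accepts ε. Symbol fragments have C = 1 and do not accept ε. Then:
  rp — same as the first factor's closure: C = 1
  r ∪ rp ∪ s ∪ q — new start ε-reaches every alternative's start; none of them accept ε, so the new accept is not reached: C = 1 + 1 + 1 + 1 + 1 = 5
  (r ∪ rp ∪ s ∪ q)* — C = 1 (new start) + 5 (body) + 1 (new accept) = 7
  (r ∪ rp ∪ s ∪ q)*r — the left operand accepts ε, so the closure extends into the next operand (the shared merged state is already counted); C = 7 + (1−1) = 7
  ((r ∪ rp ∪ s ∪ q)*r)* — C = 1 (new start) + 7 (body) + 1 (new accept) = 9

9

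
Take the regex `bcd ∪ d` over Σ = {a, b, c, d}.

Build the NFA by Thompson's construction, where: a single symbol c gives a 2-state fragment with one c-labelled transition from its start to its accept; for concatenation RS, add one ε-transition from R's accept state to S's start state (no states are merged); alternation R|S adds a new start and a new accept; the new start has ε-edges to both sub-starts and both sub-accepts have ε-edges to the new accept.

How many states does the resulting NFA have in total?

10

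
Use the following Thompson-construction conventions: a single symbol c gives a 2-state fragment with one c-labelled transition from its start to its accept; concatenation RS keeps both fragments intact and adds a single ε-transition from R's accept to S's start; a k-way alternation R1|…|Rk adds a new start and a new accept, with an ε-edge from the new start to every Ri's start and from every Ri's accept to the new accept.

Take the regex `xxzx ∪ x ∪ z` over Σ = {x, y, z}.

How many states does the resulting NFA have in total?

Bottom-up over the parse tree:
Each of the 6 symbol leaves contributes a 2-state fragment.
  xxzx = 8 states
  xxzx ∪ x ∪ z = 14 states

14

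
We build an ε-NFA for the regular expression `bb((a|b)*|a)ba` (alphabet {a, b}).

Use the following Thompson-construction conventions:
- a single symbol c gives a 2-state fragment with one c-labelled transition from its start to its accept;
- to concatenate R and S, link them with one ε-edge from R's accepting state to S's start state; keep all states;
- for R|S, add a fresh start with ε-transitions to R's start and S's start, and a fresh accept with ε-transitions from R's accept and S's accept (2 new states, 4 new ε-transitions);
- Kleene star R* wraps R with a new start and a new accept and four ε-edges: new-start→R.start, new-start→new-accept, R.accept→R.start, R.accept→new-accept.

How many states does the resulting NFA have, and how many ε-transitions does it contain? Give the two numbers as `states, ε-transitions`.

Bottom-up over the parse tree:
Each of the 7 symbol leaves contributes 2 states and 0 ε-transitions.
  a|b : 6 states, 4 ε-transitions
  (a|b)* : 8 states, 8 ε-transitions
  (a|b)*|a : 12 states, 12 ε-transitions
  bb((a|b)*|a)ba : 20 states, 16 ε-transitions

20, 16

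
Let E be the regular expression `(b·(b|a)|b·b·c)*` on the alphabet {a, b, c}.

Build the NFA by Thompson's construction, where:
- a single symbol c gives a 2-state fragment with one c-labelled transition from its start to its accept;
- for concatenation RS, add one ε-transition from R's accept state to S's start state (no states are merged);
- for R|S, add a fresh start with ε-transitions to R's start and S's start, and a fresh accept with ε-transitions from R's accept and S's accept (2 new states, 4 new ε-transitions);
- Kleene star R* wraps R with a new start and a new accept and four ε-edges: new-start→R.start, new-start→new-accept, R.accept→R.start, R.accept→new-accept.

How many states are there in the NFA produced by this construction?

18

Building bottom-up:
Each of the 6 symbol leaves contributes a 2-state fragment.
  b|a — 6 states
  b·(b|a) — 8 states
  b·b·c — 6 states
  b·(b|a)|b·b·c — 16 states
  (b·(b|a)|b·b·c)* — 18 states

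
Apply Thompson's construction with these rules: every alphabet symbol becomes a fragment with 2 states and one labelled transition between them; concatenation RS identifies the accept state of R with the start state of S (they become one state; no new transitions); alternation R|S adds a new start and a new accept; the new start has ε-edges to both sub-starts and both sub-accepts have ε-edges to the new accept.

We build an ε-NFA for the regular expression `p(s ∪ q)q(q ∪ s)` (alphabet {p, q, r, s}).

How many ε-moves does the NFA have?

8

Recursing over subexpressions:
Each of the 6 symbol leaves contributes 0 ε-transitions.
  s ∪ q → 4 ε-transitions
  q ∪ s → 4 ε-transitions
  p(s ∪ q)q(q ∪ s) → 8 ε-transitions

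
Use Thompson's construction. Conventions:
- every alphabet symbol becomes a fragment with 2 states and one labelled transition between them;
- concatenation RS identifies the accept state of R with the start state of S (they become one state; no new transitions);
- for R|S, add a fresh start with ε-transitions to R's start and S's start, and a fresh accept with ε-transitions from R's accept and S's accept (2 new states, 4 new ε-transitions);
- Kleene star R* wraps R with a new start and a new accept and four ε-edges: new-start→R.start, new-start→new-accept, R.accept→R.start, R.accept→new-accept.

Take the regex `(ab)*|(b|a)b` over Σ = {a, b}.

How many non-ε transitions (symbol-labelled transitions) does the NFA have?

5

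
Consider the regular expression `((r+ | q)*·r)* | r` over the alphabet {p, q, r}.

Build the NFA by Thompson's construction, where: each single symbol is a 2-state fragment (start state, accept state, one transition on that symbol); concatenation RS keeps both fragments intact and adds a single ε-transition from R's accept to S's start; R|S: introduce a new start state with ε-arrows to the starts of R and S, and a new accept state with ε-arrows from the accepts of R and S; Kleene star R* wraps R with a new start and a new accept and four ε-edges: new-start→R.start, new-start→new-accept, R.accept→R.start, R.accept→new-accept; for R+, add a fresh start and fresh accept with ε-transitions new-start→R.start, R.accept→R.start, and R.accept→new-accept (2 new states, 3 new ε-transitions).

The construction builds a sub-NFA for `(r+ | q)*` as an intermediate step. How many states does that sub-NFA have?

10

Fragment for `(r+ | q)*`:
Each of the 2 symbol leaves contributes a 2-state fragment.
  r+ = 4 states
  r+ | q = 8 states
  (r+ | q)* = 10 states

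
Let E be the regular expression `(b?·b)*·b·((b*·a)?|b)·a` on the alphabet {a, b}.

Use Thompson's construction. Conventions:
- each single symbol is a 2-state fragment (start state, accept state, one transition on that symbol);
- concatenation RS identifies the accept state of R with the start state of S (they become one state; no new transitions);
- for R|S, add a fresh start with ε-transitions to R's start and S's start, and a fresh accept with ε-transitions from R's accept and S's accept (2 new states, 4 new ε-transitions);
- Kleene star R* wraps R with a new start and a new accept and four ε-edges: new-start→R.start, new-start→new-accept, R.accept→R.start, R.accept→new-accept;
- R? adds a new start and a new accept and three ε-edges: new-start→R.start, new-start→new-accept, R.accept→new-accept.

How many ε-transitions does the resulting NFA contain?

Per subexpression:
Each of the 7 symbol leaves contributes 0 ε-transitions.
  b? — 3 ε-transitions
  b?·b — 3 ε-transitions
  (b?·b)* — 7 ε-transitions
  b* — 4 ε-transitions
  b*·a — 4 ε-transitions
  (b*·a)? — 7 ε-transitions
  (b*·a)?|b — 11 ε-transitions
  (b?·b)*·b·((b*·a)?|b)·a — 18 ε-transitions

18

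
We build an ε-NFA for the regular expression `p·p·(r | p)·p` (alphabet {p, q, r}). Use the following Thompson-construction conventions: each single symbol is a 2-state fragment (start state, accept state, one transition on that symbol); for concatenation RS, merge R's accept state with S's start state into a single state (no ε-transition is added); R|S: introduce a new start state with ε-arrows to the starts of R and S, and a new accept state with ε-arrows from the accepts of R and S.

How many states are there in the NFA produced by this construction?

Per subexpression:
Each of the 5 symbol leaves contributes a 2-state fragment.
  r | p = 6 states
  p·p·(r | p)·p = 9 states

9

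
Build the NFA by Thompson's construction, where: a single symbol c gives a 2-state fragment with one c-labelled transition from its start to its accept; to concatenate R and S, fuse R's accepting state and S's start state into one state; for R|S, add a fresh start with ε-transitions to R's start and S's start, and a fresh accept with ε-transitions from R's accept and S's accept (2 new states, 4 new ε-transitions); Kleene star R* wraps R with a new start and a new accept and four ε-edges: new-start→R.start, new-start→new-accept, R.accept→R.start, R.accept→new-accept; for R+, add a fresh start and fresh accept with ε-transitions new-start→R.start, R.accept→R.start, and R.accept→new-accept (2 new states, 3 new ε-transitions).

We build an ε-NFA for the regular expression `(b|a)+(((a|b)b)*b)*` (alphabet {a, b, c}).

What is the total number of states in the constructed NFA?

Bottom-up over the parse tree:
Each of the 6 symbol leaves contributes a 2-state fragment.
  b|a → 6 states
  (b|a)+ → 8 states
  a|b → 6 states
  (a|b)b → 7 states
  ((a|b)b)* → 9 states
  ((a|b)b)*b → 10 states
  (((a|b)b)*b)* → 12 states
  (b|a)+(((a|b)b)*b)* → 19 states

19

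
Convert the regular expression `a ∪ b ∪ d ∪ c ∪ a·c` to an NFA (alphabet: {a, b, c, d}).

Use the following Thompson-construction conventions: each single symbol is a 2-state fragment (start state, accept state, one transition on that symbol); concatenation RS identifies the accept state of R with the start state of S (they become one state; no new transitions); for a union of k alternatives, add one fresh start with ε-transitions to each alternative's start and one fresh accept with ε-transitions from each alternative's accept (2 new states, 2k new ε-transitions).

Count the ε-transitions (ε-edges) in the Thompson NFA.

10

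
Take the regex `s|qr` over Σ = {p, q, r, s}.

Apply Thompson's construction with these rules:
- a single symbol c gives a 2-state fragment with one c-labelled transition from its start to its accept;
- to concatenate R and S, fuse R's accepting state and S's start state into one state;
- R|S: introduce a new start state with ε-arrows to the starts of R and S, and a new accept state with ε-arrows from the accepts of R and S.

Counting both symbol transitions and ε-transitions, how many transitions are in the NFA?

7

By structural recursion:
Each of the 3 symbol leaves contributes 1 transition (1 symbol, 0 ε).
  qr : 2 transitions (2 symbol, 0 ε)
  s|qr : 7 transitions (3 symbol, 4 ε)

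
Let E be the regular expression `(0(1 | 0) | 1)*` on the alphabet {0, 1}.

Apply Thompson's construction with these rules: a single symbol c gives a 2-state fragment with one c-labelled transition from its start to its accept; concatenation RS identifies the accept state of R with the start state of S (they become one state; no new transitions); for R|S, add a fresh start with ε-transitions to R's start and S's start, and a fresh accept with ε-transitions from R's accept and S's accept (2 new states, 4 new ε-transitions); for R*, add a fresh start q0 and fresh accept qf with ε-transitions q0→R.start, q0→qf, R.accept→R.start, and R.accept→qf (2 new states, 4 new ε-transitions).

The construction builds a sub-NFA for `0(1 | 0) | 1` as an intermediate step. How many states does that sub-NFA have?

11

Fragment for `0(1 | 0) | 1`:
Each of the 4 symbol leaves contributes a 2-state fragment.
  1 | 0 = 6 states
  0(1 | 0) = 7 states
  0(1 | 0) | 1 = 11 states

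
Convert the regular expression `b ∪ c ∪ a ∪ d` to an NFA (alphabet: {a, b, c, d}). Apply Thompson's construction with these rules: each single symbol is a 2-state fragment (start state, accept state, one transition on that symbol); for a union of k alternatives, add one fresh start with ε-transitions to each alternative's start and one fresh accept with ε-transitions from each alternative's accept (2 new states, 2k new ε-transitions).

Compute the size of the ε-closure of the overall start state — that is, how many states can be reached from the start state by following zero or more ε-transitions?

5

Compute the ε-closure size of each fragment's start state recursively; a symbol fragment's start has no outgoing ε-edge, so its closure is just itself (size 1).
  b ∪ c ∪ a ∪ d — new start ε-reaches every alternative's start; none of them accept ε, so the new accept is not reached: |ε-closure| = 1 + 1 + 1 + 1 + 1 = 5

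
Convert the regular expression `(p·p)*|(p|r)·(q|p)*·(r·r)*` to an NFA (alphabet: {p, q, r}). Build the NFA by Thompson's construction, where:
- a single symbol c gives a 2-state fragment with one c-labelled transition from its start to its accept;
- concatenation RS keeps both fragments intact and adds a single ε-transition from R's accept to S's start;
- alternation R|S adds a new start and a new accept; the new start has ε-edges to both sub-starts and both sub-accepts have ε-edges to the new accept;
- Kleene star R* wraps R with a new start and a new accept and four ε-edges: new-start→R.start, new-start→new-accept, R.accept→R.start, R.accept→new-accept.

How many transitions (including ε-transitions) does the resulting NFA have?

Recursing over subexpressions:
Each of the 8 symbol leaves contributes 1 transition (1 symbol, 0 ε).
  p·p → 3 transitions (2 symbol, 1 ε)
  (p·p)* → 7 transitions (2 symbol, 5 ε)
  p|r → 6 transitions (2 symbol, 4 ε)
  q|p → 6 transitions (2 symbol, 4 ε)
  (q|p)* → 10 transitions (2 symbol, 8 ε)
  r·r → 3 transitions (2 symbol, 1 ε)
  (r·r)* → 7 transitions (2 symbol, 5 ε)
  (p|r)·(q|p)*·(r·r)* → 25 transitions (6 symbol, 19 ε)
  (p·p)*|(p|r)·(q|p)*·(r·r)* → 36 transitions (8 symbol, 28 ε)

36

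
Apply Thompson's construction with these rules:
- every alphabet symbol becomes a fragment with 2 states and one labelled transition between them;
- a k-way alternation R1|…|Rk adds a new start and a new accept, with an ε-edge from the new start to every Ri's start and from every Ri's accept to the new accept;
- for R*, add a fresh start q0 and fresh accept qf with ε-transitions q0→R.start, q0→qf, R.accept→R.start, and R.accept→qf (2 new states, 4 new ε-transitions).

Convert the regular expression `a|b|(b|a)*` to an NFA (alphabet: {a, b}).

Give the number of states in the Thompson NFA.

Bottom-up over the parse tree:
Each of the 4 symbol leaves contributes a 2-state fragment.
  b|a → 6 states
  (b|a)* → 8 states
  a|b|(b|a)* → 14 states

14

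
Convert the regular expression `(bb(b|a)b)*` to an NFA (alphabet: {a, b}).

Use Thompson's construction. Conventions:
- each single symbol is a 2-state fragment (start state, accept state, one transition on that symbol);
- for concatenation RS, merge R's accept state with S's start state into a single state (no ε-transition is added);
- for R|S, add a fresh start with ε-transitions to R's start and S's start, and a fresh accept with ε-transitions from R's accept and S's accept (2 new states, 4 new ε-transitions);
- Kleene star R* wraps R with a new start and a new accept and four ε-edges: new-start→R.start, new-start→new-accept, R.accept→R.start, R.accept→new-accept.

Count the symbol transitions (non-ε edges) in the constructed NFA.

Recursing over subexpressions:
Each of the 5 symbol leaves contributes exactly 1 symbol transition.
  b|a → 2 symbol transitions
  bb(b|a)b → 5 symbol transitions
  (bb(b|a)b)* → 5 symbol transitions

5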